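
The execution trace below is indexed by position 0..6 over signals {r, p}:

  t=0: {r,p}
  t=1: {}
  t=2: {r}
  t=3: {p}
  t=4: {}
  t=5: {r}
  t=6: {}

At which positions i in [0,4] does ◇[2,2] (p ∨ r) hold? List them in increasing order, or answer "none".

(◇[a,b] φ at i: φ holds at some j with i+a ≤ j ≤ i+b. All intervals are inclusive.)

Evaluate at each i in [0,4]:
  i=0: ✓ (witness j=2)
  i=1: ✓ (witness j=3)
  i=2: ✗ (none in [4,4])
  i=3: ✓ (witness j=5)
  i=4: ✗ (none in [6,6])

0, 1, 3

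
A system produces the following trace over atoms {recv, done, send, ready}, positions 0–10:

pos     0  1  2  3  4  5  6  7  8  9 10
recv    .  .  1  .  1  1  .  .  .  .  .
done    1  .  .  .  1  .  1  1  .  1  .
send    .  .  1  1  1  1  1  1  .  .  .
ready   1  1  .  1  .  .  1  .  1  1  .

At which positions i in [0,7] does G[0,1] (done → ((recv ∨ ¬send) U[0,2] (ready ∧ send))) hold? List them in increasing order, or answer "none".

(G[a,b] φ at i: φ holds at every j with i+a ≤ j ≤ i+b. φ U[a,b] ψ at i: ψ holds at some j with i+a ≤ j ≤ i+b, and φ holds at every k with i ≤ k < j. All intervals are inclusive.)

Evaluate at each i in [0,7]:
  i=0: ✗ (fails at j=0)
  i=1: ✓ (all of [1,2])
  i=2: ✓ (all of [2,3])
  i=3: ✓ (all of [3,4])
  i=4: ✓ (all of [4,5])
  i=5: ✓ (all of [5,6])
  i=6: ✗ (fails at j=7)
  i=7: ✗ (fails at j=7)

1, 2, 3, 4, 5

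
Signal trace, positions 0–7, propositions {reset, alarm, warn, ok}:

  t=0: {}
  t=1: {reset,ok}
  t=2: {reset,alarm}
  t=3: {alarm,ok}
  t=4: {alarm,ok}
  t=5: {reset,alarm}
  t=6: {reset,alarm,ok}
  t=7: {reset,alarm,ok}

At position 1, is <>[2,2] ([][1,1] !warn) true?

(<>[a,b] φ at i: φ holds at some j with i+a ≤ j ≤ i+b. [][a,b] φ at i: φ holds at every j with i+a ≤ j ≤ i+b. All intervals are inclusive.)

Yes

Check [][1,1] !warn at each j in [3,3]:
  j=3: holds on [4,4]
Found at j=3 → formula holds.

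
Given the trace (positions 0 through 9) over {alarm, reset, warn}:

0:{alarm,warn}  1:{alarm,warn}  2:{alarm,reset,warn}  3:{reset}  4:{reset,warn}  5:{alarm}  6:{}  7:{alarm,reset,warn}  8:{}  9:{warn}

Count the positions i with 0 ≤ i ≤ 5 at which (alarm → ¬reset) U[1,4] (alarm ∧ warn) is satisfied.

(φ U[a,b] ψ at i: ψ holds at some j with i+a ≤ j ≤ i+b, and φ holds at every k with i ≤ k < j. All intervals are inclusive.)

5

Evaluate at each i in [0,5]:
  i=0: ✓ (rhs at j=1; lhs holds on [0,0])
  i=1: ✓ (rhs at j=2; lhs holds on [1,1])
  i=2: ✗ (no rhs in [3,6])
  i=3: ✓ (rhs at j=7; lhs holds on [3,6])
  i=4: ✓ (rhs at j=7; lhs holds on [4,6])
  i=5: ✓ (rhs at j=7; lhs holds on [5,6])
Positions where it holds: {0, 1, 3, 4, 5} → 5.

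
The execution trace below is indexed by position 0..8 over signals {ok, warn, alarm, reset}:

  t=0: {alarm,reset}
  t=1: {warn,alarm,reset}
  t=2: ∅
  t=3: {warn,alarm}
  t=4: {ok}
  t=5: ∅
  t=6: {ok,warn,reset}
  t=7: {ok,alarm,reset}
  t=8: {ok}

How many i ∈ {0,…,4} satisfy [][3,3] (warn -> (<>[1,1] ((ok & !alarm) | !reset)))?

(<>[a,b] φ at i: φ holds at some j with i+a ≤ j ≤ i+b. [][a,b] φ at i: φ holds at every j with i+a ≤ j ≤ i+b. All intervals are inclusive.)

4

Evaluate at each i in [0,4]:
  i=0: ✓ (all of [3,3])
  i=1: ✓ (all of [4,4])
  i=2: ✓ (all of [5,5])
  i=3: ✗ (fails at j=6)
  i=4: ✓ (all of [7,7])
Positions where it holds: {0, 1, 2, 4} → 4.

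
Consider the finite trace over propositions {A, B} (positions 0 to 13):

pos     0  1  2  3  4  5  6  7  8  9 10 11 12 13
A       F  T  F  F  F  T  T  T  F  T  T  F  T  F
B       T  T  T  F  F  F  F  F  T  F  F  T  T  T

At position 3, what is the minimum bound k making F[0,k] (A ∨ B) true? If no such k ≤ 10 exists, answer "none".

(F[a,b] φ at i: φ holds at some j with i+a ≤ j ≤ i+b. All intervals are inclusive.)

2

Scan j = 3,4,… for (A ∨ B):
  j=3: fails
  j=4: fails
  j=5: holds
First hit at j=5, so smallest k = 5-3 = 2.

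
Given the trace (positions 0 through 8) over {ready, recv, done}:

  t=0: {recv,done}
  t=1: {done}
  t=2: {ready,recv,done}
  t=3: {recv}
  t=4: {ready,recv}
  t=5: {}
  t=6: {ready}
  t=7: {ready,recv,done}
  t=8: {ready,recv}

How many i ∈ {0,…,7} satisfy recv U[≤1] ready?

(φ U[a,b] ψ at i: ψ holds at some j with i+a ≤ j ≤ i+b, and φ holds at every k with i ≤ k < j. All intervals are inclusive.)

5

Evaluate at each i in [0,7]:
  i=0: ✗ (no rhs in [0,1])
  i=1: ✗ (lhs fails at k=1 before rhs at j=2)
  i=2: ✓ (rhs at j=2)
  i=3: ✓ (rhs at j=4; lhs holds on [3,3])
  i=4: ✓ (rhs at j=4)
  i=5: ✗ (lhs fails at k=5 before rhs at j=6)
  i=6: ✓ (rhs at j=6)
  i=7: ✓ (rhs at j=7)
Positions where it holds: {2, 3, 4, 6, 7} → 5.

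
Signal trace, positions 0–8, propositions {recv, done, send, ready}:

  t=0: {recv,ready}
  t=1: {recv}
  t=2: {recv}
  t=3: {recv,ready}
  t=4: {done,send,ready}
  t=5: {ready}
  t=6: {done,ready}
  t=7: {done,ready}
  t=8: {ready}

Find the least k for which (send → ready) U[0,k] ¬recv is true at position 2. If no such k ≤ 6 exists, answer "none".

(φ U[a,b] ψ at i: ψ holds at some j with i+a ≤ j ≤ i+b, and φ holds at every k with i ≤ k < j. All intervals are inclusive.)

2

Need earliest j ≥ 2 with ¬recv, and (send → ready) at every k in [2,j-1].
  j=2: rhs fails.
  j=3: rhs fails.
  j=4: rhs holds; lhs holds on [2,3]. k = 2.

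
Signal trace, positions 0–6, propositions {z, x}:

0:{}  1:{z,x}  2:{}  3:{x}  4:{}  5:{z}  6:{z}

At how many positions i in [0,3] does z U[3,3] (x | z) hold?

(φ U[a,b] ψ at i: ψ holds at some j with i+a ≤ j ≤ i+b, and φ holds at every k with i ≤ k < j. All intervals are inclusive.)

Evaluate at each i in [0,3]:
  i=0: ✗ (lhs fails at k=0 before rhs at j=3)
  i=1: ✗ (no rhs in [4,4])
  i=2: ✗ (lhs fails at k=2 before rhs at j=5)
  i=3: ✗ (lhs fails at k=3 before rhs at j=6)
Positions where it holds: {} → 0.

0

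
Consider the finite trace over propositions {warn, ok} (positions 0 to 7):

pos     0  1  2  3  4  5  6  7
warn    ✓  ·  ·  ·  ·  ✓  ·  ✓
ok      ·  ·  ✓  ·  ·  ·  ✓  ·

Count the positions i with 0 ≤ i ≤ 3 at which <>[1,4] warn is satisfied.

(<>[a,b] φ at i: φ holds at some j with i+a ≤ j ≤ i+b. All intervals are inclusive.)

Evaluate at each i in [0,3]:
  i=0: ✗ (none in [1,4])
  i=1: ✓ (witness j=5)
  i=2: ✓ (witness j=5)
  i=3: ✓ (witness j=5)
Positions where it holds: {1, 2, 3} → 3.

3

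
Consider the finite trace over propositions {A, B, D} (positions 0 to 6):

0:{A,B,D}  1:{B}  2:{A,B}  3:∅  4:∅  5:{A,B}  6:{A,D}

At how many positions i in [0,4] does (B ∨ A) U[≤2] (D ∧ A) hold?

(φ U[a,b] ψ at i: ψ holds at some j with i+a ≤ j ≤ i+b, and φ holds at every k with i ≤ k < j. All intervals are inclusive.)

1

Evaluate at each i in [0,4]:
  i=0: ✓ (rhs at j=0)
  i=1: ✗ (no rhs in [1,3])
  i=2: ✗ (no rhs in [2,4])
  i=3: ✗ (no rhs in [3,5])
  i=4: ✗ (lhs fails at k=4 before rhs at j=6)
Positions where it holds: {0} → 1.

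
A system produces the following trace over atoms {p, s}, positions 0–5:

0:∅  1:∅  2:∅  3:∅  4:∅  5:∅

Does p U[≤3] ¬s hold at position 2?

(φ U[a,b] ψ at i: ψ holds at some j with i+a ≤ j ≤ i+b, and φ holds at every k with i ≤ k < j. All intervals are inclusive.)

Need some j in [2,5] with ¬s, and p at every k in [2,j-1].
  j=2: ¬s holds; no prefix to check → satisfied.

True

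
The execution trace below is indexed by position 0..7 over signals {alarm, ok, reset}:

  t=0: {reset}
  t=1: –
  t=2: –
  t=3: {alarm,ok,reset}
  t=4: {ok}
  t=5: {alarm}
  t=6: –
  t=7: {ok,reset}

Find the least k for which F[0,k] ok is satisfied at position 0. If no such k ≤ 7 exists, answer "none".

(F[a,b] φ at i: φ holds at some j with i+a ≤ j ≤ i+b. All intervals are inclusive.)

Scan j = 0,1,… for ok:
  j=0: fails
  j=1: fails
  j=2: fails
  j=3: holds
First hit at j=3, so smallest k = 3-0 = 3.

3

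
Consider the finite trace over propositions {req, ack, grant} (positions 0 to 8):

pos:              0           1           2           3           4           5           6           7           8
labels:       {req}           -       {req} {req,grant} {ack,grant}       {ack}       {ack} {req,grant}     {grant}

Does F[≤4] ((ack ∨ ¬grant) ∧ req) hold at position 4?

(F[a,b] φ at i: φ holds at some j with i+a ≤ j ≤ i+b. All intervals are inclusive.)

Check ((ack ∨ ¬grant) ∧ req) at each j in [4,8]:
  j=4: false
  j=5: false
  j=6: false
  j=7: false
  j=8: false
No position in the window satisfies it → formula fails.

False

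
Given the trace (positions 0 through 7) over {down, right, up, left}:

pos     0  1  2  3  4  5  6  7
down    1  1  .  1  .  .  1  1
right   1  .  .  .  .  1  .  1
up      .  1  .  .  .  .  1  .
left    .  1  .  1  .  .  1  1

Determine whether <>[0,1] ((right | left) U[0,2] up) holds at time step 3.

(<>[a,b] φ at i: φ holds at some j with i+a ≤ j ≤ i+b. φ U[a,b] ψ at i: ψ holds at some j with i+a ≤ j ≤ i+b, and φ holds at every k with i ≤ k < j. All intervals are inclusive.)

Does not hold

Check ((right | left) U[0,2] up) at each j in [3,4]:
  j=3: fails
  j=4: fails
No position in the window satisfies it → formula fails.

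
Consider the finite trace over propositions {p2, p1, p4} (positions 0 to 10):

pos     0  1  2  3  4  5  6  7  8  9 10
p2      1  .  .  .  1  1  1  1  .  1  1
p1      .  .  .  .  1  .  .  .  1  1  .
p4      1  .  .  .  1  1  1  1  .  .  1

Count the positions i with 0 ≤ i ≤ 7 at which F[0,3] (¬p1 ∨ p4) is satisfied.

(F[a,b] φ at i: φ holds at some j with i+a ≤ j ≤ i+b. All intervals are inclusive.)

Evaluate at each i in [0,7]:
  i=0: ✓ (witness j=0)
  i=1: ✓ (witness j=1)
  i=2: ✓ (witness j=2)
  i=3: ✓ (witness j=3)
  i=4: ✓ (witness j=4)
  i=5: ✓ (witness j=5)
  i=6: ✓ (witness j=6)
  i=7: ✓ (witness j=7)
Positions where it holds: {0, 1, 2, 3, 4, 5, 6, 7} → 8.

8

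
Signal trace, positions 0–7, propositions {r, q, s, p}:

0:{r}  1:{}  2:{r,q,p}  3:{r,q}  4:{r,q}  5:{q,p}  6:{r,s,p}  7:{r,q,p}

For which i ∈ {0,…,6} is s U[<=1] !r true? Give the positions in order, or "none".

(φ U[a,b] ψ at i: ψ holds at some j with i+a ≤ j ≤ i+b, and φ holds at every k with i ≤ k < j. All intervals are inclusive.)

Evaluate at each i in [0,6]:
  i=0: ✗ (lhs fails at k=0 before rhs at j=1)
  i=1: ✓ (rhs at j=1)
  i=2: ✗ (no rhs in [2,3])
  i=3: ✗ (no rhs in [3,4])
  i=4: ✗ (lhs fails at k=4 before rhs at j=5)
  i=5: ✓ (rhs at j=5)
  i=6: ✗ (no rhs in [6,7])

1, 5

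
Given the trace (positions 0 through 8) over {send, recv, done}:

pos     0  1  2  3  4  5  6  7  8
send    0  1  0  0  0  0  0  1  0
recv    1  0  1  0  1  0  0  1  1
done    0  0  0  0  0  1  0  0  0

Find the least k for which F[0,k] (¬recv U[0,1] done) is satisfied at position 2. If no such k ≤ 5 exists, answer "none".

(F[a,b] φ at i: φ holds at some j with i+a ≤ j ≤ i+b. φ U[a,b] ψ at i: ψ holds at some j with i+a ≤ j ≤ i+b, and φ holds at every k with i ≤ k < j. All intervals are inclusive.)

3

Scan j = 2,3,… for (¬recv U[0,1] done):
  j=2: fails
  j=3: fails
  j=4: fails
  j=5: holds
First hit at j=5, so smallest k = 5-2 = 3.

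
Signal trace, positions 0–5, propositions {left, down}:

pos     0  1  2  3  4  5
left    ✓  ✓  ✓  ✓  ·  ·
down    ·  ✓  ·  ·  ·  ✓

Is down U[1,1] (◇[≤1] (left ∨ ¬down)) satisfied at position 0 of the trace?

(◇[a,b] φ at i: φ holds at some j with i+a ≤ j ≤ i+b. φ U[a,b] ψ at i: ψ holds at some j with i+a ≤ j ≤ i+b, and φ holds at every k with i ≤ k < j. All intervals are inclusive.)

Need some j in [1,1] with ◇[≤1] (left ∨ ¬down), and down at every k in [0,j-1].
  j=1: ◇[≤1] (left ∨ ¬down) holds, but down fails at k=0 → not this j.
No j in the window works → until fails.

No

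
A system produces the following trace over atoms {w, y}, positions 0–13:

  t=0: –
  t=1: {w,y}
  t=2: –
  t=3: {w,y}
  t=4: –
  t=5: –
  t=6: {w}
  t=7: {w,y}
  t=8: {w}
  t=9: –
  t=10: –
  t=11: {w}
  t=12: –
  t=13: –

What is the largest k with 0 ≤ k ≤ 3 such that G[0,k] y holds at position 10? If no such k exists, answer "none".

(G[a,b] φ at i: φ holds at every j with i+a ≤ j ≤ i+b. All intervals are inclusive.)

y must hold from j=10 onward; find where it first fails.
  j=10: fails → no k works.

none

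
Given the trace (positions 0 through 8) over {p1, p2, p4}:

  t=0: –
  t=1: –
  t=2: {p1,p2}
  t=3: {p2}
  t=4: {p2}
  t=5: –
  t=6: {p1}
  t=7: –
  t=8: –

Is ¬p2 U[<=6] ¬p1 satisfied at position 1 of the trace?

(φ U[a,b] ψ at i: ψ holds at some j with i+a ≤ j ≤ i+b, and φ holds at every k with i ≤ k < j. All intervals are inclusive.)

True

Need some j in [1,7] with ¬p1, and ¬p2 at every k in [1,j-1].
  j=1: ¬p1 holds; no prefix to check → satisfied.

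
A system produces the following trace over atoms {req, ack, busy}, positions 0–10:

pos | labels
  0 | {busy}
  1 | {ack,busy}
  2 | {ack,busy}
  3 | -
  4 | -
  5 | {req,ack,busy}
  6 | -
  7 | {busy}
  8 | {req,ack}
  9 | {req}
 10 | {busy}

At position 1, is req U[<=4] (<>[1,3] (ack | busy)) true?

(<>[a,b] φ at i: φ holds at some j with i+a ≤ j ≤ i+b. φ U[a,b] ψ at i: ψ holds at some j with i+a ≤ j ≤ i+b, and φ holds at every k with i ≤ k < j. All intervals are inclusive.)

True

Need some j in [1,5] with <>[1,3] (ack | busy), and req at every k in [1,j-1].
  j=1: <>[1,3] (ack | busy) holds; no prefix to check → satisfied.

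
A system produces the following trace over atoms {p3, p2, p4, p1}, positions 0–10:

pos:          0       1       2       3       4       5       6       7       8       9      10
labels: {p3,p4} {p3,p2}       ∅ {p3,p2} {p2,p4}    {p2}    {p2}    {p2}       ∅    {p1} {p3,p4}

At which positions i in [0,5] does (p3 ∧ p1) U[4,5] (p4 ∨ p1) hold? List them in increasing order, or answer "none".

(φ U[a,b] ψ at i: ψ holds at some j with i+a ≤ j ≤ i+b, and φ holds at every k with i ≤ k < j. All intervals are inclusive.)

Evaluate at each i in [0,5]:
  i=0: ✗ (lhs fails at k=0 before rhs at j=4)
  i=1: ✗ (no rhs in [5,6])
  i=2: ✗ (no rhs in [6,7])
  i=3: ✗ (no rhs in [7,8])
  i=4: ✗ (lhs fails at k=4 before rhs at j=9)
  i=5: ✗ (lhs fails at k=5 before rhs at j=9)

none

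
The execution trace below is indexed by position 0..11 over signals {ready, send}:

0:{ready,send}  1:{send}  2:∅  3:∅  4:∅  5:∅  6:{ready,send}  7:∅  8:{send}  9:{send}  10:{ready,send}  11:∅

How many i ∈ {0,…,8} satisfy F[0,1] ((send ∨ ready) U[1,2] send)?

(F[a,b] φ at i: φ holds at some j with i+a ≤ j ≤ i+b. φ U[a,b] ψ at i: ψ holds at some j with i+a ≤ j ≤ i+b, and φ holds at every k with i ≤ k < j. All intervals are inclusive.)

Evaluate at each i in [0,8]:
  i=0: ✓ (witness j=0)
  i=1: ✗ (none in [1,2])
  i=2: ✗ (none in [2,3])
  i=3: ✗ (none in [3,4])
  i=4: ✗ (none in [4,5])
  i=5: ✗ (none in [5,6])
  i=6: ✗ (none in [6,7])
  i=7: ✓ (witness j=8)
  i=8: ✓ (witness j=8)
Positions where it holds: {0, 7, 8} → 3.

3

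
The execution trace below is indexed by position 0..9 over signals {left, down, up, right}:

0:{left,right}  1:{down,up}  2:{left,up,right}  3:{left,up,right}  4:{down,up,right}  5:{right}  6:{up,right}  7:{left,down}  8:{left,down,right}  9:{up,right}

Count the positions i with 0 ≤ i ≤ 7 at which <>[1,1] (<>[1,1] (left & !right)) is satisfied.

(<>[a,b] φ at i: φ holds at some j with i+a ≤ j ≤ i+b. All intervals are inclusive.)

Evaluate at each i in [0,7]:
  i=0: ✗ (none in [1,1])
  i=1: ✗ (none in [2,2])
  i=2: ✗ (none in [3,3])
  i=3: ✗ (none in [4,4])
  i=4: ✗ (none in [5,5])
  i=5: ✓ (witness j=6)
  i=6: ✗ (none in [7,7])
  i=7: ✗ (none in [8,8])
Positions where it holds: {5} → 1.

1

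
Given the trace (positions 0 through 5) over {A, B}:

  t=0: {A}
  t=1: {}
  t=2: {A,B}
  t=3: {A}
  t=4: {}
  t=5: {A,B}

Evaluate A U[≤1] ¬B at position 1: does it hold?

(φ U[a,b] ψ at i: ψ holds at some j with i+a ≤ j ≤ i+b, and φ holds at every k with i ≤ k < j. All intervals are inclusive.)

Need some j in [1,2] with ¬B, and A at every k in [1,j-1].
  j=1: ¬B holds; no prefix to check → satisfied.

Holds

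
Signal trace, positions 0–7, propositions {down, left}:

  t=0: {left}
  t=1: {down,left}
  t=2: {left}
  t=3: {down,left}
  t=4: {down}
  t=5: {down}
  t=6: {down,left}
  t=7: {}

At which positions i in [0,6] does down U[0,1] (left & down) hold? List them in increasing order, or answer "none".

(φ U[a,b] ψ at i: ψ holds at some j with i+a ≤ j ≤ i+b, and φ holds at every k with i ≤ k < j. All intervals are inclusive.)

1, 3, 5, 6

Evaluate at each i in [0,6]:
  i=0: ✗ (lhs fails at k=0 before rhs at j=1)
  i=1: ✓ (rhs at j=1)
  i=2: ✗ (lhs fails at k=2 before rhs at j=3)
  i=3: ✓ (rhs at j=3)
  i=4: ✗ (no rhs in [4,5])
  i=5: ✓ (rhs at j=6; lhs holds on [5,5])
  i=6: ✓ (rhs at j=6)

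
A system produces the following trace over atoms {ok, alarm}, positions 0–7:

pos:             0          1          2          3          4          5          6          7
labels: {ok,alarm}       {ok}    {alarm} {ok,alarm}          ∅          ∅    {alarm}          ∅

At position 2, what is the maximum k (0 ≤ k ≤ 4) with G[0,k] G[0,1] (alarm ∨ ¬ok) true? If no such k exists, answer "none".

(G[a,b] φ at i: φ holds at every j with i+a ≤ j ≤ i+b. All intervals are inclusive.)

4

G[0,1] (alarm ∨ ¬ok) must hold from j=2 onward; find where it first fails.
  j=2: holds
  j=3: holds
  j=4: holds
  j=5: holds
  j=6: holds
Holds through j=6; largest k = 4.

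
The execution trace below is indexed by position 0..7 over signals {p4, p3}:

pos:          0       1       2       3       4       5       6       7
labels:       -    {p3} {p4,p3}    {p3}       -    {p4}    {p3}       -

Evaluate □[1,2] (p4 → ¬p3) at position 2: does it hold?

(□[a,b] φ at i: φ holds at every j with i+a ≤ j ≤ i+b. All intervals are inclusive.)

Check (p4 → ¬p3) at every j in [3,4]:
  j=3: antecedent false → ✓
  j=4: antecedent false → ✓
All positions satisfy it → formula holds.

Holds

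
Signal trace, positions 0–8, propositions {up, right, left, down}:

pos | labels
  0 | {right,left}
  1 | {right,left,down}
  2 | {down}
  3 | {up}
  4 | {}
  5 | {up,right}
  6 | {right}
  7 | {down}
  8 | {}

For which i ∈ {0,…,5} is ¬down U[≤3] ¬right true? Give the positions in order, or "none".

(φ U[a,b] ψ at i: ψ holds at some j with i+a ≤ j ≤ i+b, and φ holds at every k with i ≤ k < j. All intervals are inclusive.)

Evaluate at each i in [0,5]:
  i=0: ✗ (lhs fails at k=1 before rhs at j=2)
  i=1: ✗ (lhs fails at k=1 before rhs at j=2)
  i=2: ✓ (rhs at j=2)
  i=3: ✓ (rhs at j=3)
  i=4: ✓ (rhs at j=4)
  i=5: ✓ (rhs at j=7; lhs holds on [5,6])

2, 3, 4, 5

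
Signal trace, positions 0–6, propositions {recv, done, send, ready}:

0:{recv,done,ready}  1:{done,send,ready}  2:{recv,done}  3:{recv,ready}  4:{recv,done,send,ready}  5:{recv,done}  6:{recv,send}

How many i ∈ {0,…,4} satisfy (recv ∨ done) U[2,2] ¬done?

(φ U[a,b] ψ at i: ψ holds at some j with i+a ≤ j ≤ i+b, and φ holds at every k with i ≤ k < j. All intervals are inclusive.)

2

Evaluate at each i in [0,4]:
  i=0: ✗ (no rhs in [2,2])
  i=1: ✓ (rhs at j=3; lhs holds on [1,2])
  i=2: ✗ (no rhs in [4,4])
  i=3: ✗ (no rhs in [5,5])
  i=4: ✓ (rhs at j=6; lhs holds on [4,5])
Positions where it holds: {1, 4} → 2.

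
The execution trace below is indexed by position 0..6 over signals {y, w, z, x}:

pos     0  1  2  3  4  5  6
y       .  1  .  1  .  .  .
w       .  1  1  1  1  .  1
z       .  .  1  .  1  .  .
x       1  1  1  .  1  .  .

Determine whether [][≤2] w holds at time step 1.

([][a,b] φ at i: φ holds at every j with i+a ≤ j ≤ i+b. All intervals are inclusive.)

Check w at every j in [1,3]:
  j=1: true
  j=2: true
  j=3: true
All positions satisfy it → formula holds.

Yes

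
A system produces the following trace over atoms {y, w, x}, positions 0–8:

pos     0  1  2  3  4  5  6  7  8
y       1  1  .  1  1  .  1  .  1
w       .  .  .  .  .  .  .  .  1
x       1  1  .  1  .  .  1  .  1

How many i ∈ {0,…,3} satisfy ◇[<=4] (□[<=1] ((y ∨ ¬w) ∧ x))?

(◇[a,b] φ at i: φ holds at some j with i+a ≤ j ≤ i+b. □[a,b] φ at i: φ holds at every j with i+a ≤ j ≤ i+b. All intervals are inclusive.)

1

Evaluate at each i in [0,3]:
  i=0: ✓ (witness j=0)
  i=1: ✗ (none in [1,5])
  i=2: ✗ (none in [2,6])
  i=3: ✗ (none in [3,7])
Positions where it holds: {0} → 1.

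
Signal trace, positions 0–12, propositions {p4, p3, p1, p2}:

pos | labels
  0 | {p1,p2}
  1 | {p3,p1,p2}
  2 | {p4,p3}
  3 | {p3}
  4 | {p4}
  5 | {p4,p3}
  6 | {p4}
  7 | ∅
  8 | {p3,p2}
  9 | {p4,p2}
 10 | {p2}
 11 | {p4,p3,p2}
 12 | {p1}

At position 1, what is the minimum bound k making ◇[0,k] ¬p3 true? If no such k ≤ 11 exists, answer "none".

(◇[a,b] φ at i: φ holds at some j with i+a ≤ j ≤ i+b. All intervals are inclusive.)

Scan j = 1,2,… for ¬p3:
  j=1: fails
  j=2: fails
  j=3: fails
  j=4: holds
First hit at j=4, so smallest k = 4-1 = 3.

3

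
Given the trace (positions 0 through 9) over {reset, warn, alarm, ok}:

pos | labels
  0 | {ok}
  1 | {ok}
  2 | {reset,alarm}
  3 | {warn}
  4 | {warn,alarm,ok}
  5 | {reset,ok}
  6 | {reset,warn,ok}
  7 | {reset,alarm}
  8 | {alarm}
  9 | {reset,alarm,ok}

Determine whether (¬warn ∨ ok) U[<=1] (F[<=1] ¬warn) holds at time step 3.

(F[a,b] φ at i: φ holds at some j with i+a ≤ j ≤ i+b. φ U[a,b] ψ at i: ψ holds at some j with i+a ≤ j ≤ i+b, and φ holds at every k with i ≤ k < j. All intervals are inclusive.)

Need some j in [3,4] with F[<=1] ¬warn, and (¬warn ∨ ok) at every k in [3,j-1].
  j=3: F[<=1] ¬warn — fails (none in [3,4]).
  j=4: F[<=1] ¬warn holds, but (¬warn ∨ ok) fails at k=3 → not this j.
No j in the window works → until fails.

Does not hold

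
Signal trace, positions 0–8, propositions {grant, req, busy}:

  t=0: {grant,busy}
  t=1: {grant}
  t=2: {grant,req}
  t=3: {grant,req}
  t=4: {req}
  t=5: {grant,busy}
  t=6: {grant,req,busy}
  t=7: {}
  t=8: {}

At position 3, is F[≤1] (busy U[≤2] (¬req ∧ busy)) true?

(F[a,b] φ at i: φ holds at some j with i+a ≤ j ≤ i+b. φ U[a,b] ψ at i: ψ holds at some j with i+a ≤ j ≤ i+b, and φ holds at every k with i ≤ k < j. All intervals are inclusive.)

Does not hold

Check (busy U[≤2] (¬req ∧ busy)) at each j in [3,4]:
  j=3: fails
  j=4: fails
No position in the window satisfies it → formula fails.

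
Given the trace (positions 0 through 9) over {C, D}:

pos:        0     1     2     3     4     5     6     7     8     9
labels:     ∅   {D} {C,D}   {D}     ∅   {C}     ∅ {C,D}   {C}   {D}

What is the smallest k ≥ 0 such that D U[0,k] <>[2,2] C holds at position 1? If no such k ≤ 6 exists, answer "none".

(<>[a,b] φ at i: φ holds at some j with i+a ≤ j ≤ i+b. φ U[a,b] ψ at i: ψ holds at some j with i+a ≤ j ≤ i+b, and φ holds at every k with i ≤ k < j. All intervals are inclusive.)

2

Need earliest j ≥ 1 with <>[2,2] C, and D at every k in [1,j-1].
  j=1: rhs fails.
  j=2: rhs fails.
  j=3: rhs holds; lhs holds on [1,2]. k = 2.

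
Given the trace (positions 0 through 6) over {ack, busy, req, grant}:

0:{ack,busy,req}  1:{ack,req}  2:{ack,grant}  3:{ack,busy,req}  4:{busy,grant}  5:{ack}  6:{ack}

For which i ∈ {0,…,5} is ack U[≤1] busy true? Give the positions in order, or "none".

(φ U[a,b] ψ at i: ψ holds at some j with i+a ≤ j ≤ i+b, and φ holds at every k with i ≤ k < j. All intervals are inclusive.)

Evaluate at each i in [0,5]:
  i=0: ✓ (rhs at j=0)
  i=1: ✗ (no rhs in [1,2])
  i=2: ✓ (rhs at j=3; lhs holds on [2,2])
  i=3: ✓ (rhs at j=3)
  i=4: ✓ (rhs at j=4)
  i=5: ✗ (no rhs in [5,6])

0, 2, 3, 4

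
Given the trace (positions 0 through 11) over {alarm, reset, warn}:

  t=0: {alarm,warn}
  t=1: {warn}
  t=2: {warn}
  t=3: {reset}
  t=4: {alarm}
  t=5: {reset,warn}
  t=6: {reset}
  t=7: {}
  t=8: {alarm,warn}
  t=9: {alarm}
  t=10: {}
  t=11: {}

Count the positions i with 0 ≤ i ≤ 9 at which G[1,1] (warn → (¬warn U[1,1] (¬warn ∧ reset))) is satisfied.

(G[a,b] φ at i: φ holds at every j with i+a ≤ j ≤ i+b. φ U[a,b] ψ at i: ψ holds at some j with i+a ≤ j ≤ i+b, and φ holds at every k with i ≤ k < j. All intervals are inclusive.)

6

Evaluate at each i in [0,9]:
  i=0: ✗ (fails at j=1)
  i=1: ✗ (fails at j=2)
  i=2: ✓ (all of [3,3])
  i=3: ✓ (all of [4,4])
  i=4: ✗ (fails at j=5)
  i=5: ✓ (all of [6,6])
  i=6: ✓ (all of [7,7])
  i=7: ✗ (fails at j=8)
  i=8: ✓ (all of [9,9])
  i=9: ✓ (all of [10,10])
Positions where it holds: {2, 3, 5, 6, 8, 9} → 6.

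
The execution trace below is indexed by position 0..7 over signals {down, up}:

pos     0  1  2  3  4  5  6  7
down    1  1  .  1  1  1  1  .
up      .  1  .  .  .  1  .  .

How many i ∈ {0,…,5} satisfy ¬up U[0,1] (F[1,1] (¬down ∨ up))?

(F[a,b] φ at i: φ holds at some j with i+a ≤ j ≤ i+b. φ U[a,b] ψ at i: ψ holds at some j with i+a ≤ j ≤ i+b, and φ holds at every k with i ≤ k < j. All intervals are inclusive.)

Evaluate at each i in [0,5]:
  i=0: ✓ (rhs at j=0)
  i=1: ✓ (rhs at j=1)
  i=2: ✗ (no rhs in [2,3])
  i=3: ✓ (rhs at j=4; lhs holds on [3,3])
  i=4: ✓ (rhs at j=4)
  i=5: ✗ (lhs fails at k=5 before rhs at j=6)
Positions where it holds: {0, 1, 3, 4} → 4.

4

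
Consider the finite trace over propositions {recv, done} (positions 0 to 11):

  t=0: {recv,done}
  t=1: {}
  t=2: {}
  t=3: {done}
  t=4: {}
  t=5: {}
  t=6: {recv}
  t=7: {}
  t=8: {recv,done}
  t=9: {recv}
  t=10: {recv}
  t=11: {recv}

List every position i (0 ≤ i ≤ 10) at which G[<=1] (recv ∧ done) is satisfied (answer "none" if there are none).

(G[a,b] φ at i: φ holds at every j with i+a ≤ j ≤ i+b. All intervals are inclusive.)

none

Evaluate at each i in [0,10]:
  i=0: ✗ (fails at j=1)
  i=1: ✗ (fails at j=1)
  i=2: ✗ (fails at j=2)
  i=3: ✗ (fails at j=3)
  i=4: ✗ (fails at j=4)
  i=5: ✗ (fails at j=5)
  i=6: ✗ (fails at j=6)
  i=7: ✗ (fails at j=7)
  i=8: ✗ (fails at j=9)
  i=9: ✗ (fails at j=9)
  i=10: ✗ (fails at j=10)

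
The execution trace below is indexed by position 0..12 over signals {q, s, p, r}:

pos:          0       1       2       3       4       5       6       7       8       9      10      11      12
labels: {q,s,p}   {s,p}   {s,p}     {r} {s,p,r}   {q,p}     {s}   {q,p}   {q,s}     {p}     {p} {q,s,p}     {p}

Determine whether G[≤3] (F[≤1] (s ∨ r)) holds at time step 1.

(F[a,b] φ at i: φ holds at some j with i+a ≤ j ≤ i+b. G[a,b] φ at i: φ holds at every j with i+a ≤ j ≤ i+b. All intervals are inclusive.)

True

Check F[≤1] (s ∨ r) at every j in [1,4]:
  j=1: holds (witness at 1)
  j=2: holds (witness at 2)
  j=3: holds (witness at 3)
  j=4: holds (witness at 4)
All positions satisfy it → formula holds.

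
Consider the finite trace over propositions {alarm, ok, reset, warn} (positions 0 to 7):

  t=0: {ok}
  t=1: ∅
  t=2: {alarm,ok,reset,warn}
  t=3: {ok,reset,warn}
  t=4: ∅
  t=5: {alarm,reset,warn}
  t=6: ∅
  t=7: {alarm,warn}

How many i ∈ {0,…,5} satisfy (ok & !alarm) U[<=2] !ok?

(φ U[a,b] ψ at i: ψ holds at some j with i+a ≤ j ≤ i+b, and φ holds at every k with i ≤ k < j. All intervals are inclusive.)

5

Evaluate at each i in [0,5]:
  i=0: ✓ (rhs at j=1; lhs holds on [0,0])
  i=1: ✓ (rhs at j=1)
  i=2: ✗ (lhs fails at k=2 before rhs at j=4)
  i=3: ✓ (rhs at j=4; lhs holds on [3,3])
  i=4: ✓ (rhs at j=4)
  i=5: ✓ (rhs at j=5)
Positions where it holds: {0, 1, 3, 4, 5} → 5.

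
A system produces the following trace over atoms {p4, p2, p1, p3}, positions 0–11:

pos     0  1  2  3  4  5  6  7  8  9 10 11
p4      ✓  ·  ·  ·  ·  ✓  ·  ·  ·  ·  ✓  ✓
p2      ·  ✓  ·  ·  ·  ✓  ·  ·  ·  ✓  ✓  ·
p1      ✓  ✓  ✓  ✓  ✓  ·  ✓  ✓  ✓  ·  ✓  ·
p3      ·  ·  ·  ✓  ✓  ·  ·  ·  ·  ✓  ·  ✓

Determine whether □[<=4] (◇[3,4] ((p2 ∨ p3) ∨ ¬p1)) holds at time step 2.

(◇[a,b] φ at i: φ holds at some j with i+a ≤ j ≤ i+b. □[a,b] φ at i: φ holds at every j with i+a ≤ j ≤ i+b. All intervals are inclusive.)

False

Check ◇[3,4] ((p2 ∨ p3) ∨ ¬p1) at every j in [2,6]:
  j=2: holds (witness at 5)
  j=3: fails (none in [6,7])
  j=4: fails (none in [7,8])
  j=5: holds (witness at 9)
  j=6: holds (witness at 9)
Fails at j=3 → formula fails.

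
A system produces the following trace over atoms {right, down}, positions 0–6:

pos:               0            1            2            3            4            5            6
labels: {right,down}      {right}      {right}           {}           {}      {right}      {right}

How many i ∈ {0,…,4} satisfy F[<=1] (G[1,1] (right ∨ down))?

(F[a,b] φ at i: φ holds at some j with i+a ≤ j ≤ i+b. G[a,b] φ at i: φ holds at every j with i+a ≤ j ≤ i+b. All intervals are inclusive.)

Evaluate at each i in [0,4]:
  i=0: ✓ (witness j=0)
  i=1: ✓ (witness j=1)
  i=2: ✗ (none in [2,3])
  i=3: ✓ (witness j=4)
  i=4: ✓ (witness j=4)
Positions where it holds: {0, 1, 3, 4} → 4.

4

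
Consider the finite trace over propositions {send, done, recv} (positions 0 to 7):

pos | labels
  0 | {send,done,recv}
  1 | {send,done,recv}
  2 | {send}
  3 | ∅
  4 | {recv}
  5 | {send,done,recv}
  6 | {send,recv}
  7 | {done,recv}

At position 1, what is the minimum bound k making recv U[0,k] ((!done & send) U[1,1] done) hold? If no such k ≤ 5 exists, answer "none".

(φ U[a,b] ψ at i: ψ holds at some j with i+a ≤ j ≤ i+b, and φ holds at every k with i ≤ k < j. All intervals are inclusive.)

none

Need earliest j ≥ 1 with ((!done & send) U[1,1] done), and recv at every k in [1,j-1].
  j=1: rhs fails.
  j=2: rhs fails.
  j=3: rhs fails.
  j=4: rhs fails.
  j=5: rhs fails.
  j=6: rhs holds but lhs fails at k=2.
No witness within the range → none.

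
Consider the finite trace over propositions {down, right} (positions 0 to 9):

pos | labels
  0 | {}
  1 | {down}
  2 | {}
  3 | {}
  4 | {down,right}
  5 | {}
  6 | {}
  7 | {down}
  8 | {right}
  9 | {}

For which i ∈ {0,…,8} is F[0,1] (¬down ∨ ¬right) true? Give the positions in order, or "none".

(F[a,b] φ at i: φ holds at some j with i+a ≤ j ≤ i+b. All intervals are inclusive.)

0, 1, 2, 3, 4, 5, 6, 7, 8

Evaluate at each i in [0,8]:
  i=0: ✓ (witness j=0)
  i=1: ✓ (witness j=1)
  i=2: ✓ (witness j=2)
  i=3: ✓ (witness j=3)
  i=4: ✓ (witness j=5)
  i=5: ✓ (witness j=5)
  i=6: ✓ (witness j=6)
  i=7: ✓ (witness j=7)
  i=8: ✓ (witness j=8)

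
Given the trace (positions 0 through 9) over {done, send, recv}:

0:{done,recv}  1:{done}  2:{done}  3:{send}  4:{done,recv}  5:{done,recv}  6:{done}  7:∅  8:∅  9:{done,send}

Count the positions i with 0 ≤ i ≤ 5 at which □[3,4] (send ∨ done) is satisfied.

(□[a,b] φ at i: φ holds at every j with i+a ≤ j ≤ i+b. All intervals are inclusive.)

3

Evaluate at each i in [0,5]:
  i=0: ✓ (all of [3,4])
  i=1: ✓ (all of [4,5])
  i=2: ✓ (all of [5,6])
  i=3: ✗ (fails at j=7)
  i=4: ✗ (fails at j=7)
  i=5: ✗ (fails at j=8)
Positions where it holds: {0, 1, 2} → 3.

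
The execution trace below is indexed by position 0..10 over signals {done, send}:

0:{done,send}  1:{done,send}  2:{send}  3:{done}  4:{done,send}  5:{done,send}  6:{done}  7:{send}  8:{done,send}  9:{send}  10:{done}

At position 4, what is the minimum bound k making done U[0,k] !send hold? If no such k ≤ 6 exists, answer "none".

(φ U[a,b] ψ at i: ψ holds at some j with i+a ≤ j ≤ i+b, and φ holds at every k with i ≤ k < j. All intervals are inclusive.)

Need earliest j ≥ 4 with !send, and done at every k in [4,j-1].
  j=4: rhs fails.
  j=5: rhs fails.
  j=6: rhs holds; lhs holds on [4,5]. k = 2.

2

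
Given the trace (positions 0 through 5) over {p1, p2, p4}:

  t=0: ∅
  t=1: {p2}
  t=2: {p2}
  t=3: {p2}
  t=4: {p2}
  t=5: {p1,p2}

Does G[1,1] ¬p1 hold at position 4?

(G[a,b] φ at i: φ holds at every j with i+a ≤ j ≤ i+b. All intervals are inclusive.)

Check ¬p1 at every j in [5,5]:
  j=5: false
Fails at j=5 → formula fails.

False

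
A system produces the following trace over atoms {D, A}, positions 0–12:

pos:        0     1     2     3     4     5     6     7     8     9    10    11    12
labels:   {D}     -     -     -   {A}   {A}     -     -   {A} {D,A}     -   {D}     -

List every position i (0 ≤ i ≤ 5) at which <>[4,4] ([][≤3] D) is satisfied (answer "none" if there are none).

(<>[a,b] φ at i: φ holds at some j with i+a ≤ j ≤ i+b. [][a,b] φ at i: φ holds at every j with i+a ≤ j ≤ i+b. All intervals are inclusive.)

Evaluate at each i in [0,5]:
  i=0: ✗ (none in [4,4])
  i=1: ✗ (none in [5,5])
  i=2: ✗ (none in [6,6])
  i=3: ✗ (none in [7,7])
  i=4: ✗ (none in [8,8])
  i=5: ✗ (none in [9,9])

none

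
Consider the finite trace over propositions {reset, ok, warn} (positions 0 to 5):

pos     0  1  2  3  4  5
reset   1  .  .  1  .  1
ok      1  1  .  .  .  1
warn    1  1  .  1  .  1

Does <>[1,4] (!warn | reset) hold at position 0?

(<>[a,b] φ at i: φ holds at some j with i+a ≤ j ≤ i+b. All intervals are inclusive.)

Check (!warn | reset) at each j in [1,4]:
  j=1: false
  j=2: true
  j=3: true
  j=4: true
Found at j=2 → formula holds.

True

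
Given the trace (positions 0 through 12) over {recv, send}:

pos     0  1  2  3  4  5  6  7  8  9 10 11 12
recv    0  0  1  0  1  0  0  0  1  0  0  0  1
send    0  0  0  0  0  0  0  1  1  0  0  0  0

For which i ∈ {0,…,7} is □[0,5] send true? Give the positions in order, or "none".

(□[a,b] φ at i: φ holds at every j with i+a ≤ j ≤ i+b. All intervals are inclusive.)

Evaluate at each i in [0,7]:
  i=0: ✗ (fails at j=0)
  i=1: ✗ (fails at j=1)
  i=2: ✗ (fails at j=2)
  i=3: ✗ (fails at j=3)
  i=4: ✗ (fails at j=4)
  i=5: ✗ (fails at j=5)
  i=6: ✗ (fails at j=6)
  i=7: ✗ (fails at j=9)

none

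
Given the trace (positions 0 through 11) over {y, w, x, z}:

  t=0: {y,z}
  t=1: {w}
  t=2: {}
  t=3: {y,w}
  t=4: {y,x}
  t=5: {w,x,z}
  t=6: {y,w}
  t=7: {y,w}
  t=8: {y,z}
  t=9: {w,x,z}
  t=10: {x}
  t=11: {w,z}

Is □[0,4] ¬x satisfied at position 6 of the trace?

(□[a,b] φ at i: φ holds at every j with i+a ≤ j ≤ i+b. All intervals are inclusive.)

Check ¬x at every j in [6,10]:
  j=6: true
  j=7: true
  j=8: true
  j=9: false
  j=10: false
Fails at j=9 → formula fails.

Does not hold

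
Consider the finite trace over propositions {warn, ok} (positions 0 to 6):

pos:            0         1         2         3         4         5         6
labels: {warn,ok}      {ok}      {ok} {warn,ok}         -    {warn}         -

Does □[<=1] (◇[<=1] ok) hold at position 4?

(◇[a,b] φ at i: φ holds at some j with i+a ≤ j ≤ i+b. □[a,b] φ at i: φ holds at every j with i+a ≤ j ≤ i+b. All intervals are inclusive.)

False

Check ◇[<=1] ok at every j in [4,5]:
  j=4: fails (none in [4,5])
  j=5: fails (none in [5,6])
Fails at j=4 → formula fails.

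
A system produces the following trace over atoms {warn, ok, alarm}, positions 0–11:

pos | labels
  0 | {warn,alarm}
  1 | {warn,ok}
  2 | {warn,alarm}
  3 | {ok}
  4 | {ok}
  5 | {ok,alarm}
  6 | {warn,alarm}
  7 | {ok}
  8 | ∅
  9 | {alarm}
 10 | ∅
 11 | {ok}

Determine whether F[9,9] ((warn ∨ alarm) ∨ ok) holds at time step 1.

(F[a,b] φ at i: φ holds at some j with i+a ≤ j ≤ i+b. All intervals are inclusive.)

Check ((warn ∨ alarm) ∨ ok) at each j in [10,10]:
  j=10: false
No position in the window satisfies it → formula fails.

No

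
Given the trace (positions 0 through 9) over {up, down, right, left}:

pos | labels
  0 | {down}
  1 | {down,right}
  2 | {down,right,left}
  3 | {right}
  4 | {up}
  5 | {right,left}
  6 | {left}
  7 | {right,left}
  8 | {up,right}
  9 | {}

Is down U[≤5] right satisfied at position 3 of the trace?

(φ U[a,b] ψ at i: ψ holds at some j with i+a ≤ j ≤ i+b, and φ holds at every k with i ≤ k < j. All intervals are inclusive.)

Need some j in [3,8] with right, and down at every k in [3,j-1].
  j=3: right holds; no prefix to check → satisfied.

True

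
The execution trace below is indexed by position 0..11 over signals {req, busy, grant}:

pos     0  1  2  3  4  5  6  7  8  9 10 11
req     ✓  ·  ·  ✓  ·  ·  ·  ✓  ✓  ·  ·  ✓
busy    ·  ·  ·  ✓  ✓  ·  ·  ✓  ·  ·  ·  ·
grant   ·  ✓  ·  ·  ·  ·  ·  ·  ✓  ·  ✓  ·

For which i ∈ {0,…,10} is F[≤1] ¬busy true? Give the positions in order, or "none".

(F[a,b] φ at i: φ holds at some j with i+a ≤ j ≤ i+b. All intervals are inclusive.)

0, 1, 2, 4, 5, 6, 7, 8, 9, 10

Evaluate at each i in [0,10]:
  i=0: ✓ (witness j=0)
  i=1: ✓ (witness j=1)
  i=2: ✓ (witness j=2)
  i=3: ✗ (none in [3,4])
  i=4: ✓ (witness j=5)
  i=5: ✓ (witness j=5)
  i=6: ✓ (witness j=6)
  i=7: ✓ (witness j=8)
  i=8: ✓ (witness j=8)
  i=9: ✓ (witness j=9)
  i=10: ✓ (witness j=10)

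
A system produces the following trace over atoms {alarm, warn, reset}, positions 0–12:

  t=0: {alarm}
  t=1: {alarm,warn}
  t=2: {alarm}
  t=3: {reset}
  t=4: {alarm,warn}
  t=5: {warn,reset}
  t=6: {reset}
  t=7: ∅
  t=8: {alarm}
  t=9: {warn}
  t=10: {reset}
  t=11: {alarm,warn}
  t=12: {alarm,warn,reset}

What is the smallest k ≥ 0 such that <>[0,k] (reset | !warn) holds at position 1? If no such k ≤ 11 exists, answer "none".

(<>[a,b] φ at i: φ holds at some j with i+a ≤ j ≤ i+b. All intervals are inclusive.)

1

Scan j = 1,2,… for (reset | !warn):
  j=1: fails
  j=2: holds
First hit at j=2, so smallest k = 2-1 = 1.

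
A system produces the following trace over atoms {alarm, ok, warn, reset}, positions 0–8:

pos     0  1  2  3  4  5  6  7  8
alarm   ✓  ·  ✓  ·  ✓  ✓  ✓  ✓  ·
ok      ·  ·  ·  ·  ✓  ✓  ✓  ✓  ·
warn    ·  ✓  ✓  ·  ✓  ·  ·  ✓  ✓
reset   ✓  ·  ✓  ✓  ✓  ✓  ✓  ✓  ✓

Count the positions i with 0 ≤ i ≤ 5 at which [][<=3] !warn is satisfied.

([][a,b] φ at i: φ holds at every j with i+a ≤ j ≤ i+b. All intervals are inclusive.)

0

Evaluate at each i in [0,5]:
  i=0: ✗ (fails at j=1)
  i=1: ✗ (fails at j=1)
  i=2: ✗ (fails at j=2)
  i=3: ✗ (fails at j=4)
  i=4: ✗ (fails at j=4)
  i=5: ✗ (fails at j=7)
Positions where it holds: {} → 0.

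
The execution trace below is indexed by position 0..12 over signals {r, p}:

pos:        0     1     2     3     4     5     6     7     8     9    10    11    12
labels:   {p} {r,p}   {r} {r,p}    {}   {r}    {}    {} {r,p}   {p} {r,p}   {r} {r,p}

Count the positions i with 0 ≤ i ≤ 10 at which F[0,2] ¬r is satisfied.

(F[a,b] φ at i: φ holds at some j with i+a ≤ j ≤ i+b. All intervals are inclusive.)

9

Evaluate at each i in [0,10]:
  i=0: ✓ (witness j=0)
  i=1: ✗ (none in [1,3])
  i=2: ✓ (witness j=4)
  i=3: ✓ (witness j=4)
  i=4: ✓ (witness j=4)
  i=5: ✓ (witness j=6)
  i=6: ✓ (witness j=6)
  i=7: ✓ (witness j=7)
  i=8: ✓ (witness j=9)
  i=9: ✓ (witness j=9)
  i=10: ✗ (none in [10,12])
Positions where it holds: {0, 2, 3, 4, 5, 6, 7, 8, 9} → 9.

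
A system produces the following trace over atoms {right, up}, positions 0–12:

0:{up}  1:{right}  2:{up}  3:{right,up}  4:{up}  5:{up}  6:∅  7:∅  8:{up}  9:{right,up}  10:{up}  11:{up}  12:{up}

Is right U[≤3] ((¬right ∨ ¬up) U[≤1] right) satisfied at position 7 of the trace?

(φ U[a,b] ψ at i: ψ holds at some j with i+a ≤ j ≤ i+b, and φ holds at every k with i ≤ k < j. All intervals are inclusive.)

Does not hold

Need some j in [7,10] with ((¬right ∨ ¬up) U[≤1] right), and right at every k in [7,j-1].
  j=7: ((¬right ∨ ¬up) U[≤1] right) — fails.
  j=8: ((¬right ∨ ¬up) U[≤1] right) holds, but right fails at k=7 → not this j.
  j=9: ((¬right ∨ ¬up) U[≤1] right) holds, but right fails at k=7 → not this j.
  j=10: ((¬right ∨ ¬up) U[≤1] right) — fails.
No j in the window works → until fails.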